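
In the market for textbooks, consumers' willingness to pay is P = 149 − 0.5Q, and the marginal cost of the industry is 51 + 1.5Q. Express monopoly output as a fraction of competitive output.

Q_m/Q_c = 0.8

Monopoly sets MR = MC: 149 − Q = 51 + 1.5Q ⇒ Q = 39.2, P = 149 − 0.5·39.2 = 129.4.
Competitive equilibrium sets price equal to marginal cost: 149 − 0.5Q = 51 + 1.5Q, so Q = 49 and P = 124.5.
Ratio Q_m/Q_c = 39.2/49 = 0.8.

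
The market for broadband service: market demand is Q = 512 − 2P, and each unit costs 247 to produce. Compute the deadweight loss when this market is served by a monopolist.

Inverting demand: P = 256 − 0.5Q.
Under competition P = MC = 247, so Q = (256 − 247)/0.5 = 18.
Monopoly sets MR = MC: 256 − Q = 247 ⇒ Q = 9, P = 256 − 0.5·9 = 251.5.
DWL is the triangle between Q = 9 and Q = 18: ½·(18 − 9)·(251.5 − 247) = 20.25.

DWL = 20.25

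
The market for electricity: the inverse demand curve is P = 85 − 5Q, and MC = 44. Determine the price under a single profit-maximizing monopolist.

P = 64.5

Monopoly sets MR = MC: 85 − 10Q = 44 ⇒ Q = 4.1, P = 85 − 5·4.1 = 64.5.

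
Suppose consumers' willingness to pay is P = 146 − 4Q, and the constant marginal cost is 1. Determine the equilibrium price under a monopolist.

A monopolist chooses Q where MR = MC. MR = 146 − 8Q; setting this equal to 1 gives Q = 18.125 and P = 73.5.

P = 73.5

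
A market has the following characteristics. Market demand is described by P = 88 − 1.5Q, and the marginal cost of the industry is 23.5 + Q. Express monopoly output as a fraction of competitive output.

A monopolist chooses Q where MR = MC. MR = 88 − 3Q; setting this equal to 23.5 + Q gives Q = 16.125 and P = 1021/16.
Competitive equilibrium sets price equal to marginal cost: 88 − 1.5Q = 23.5 + Q, so Q = 25.8 and P = 49.3.
Ratio Q_m/Q_c = 16.125/25.8 = 0.625.

Q_m/Q_c = 0.625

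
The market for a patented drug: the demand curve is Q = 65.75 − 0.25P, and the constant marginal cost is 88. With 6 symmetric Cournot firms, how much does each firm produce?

q_i = 6.25

Inverting demand: P = 263 − 4Q.
In a 6-firm Cournot equilibrium, symmetry and the first-order condition give q = (263 − 88)/(28) = 6.25. So Q = 37.5 and P = 113.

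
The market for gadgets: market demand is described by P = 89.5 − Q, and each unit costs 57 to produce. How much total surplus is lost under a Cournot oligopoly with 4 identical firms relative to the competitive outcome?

Competitive firms price at marginal cost: P = 57, giving Q = 32.5.
In a 4-firm Cournot equilibrium, symmetry and the first-order condition give q = (89.5 − 57)/(5) = 6.5. So Q = 26 and P = 63.5.
DWL is the triangle between Q = 26 and Q = 32.5: ½·(32.5 − 26)·(63.5 − 57) = 21.125.

DWL = 21.125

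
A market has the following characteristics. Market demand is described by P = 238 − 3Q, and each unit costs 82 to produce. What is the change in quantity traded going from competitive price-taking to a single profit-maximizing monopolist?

Q falls by 26

Perfect competition: P = MC = 82, so 238 − 3Q = 82 and Q = 52.
The monopolist equates marginal revenue to marginal cost: 238 − 6Q = 82, so Q = 26. From demand, P = 160.
Change in quantity traded: 26 − 52 = −26.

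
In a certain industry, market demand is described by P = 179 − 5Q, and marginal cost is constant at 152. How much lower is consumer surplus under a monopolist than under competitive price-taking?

CS falls by 54.675

Under competition P = MC = 152, so Q = (179 − 152)/5 = 5.4.
CS = ½·(179 − 152)·5.4 = 72.9.
Monopoly sets MR = MC: 179 − 10Q = 152 ⇒ Q = 2.7, P = 179 − 5·2.7 = 165.5.
CS = ½·(179 − 165.5)·2.7 = 18.225.
Change in consumer surplus: 18.225 − 72.9 = −54.675.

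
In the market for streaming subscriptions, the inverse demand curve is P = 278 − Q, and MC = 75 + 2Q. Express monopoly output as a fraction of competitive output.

The monopolist equates marginal revenue to marginal cost: 278 − 2Q = 75 + 2Q, so Q = 50.75. From demand, P = 227.25.
Under competition P = MC: 278 − Q = 75 + 2Q ⇒ Q = 203/3, P = 631/3.
Ratio Q_m/Q_c = 50.75/(203/3) = 0.75.

Q_m/Q_c = 0.75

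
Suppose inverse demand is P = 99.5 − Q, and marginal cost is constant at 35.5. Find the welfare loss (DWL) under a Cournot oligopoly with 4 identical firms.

DWL = 81.92

Competitive firms price at marginal cost: P = 35.5, giving Q = 64.
Cournot with 4 identical firms: the symmetric best-response condition is 99.5 − 5q = 35.5. Each firm produces q = 12.8, total output Q = 51.2, price P = 48.3.
DWL is the triangle between Q = 51.2 and Q = 64: ½·(64 − 51.2)·(48.3 − 35.5) = 81.92.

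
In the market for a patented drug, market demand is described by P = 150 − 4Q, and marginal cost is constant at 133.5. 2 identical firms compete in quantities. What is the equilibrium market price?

Cournot with 2 identical firms: the symmetric best-response condition is 150 − 12q = 133.5. Each firm produces q = 1.375, total output Q = 2.75, price P = 139.

P = 139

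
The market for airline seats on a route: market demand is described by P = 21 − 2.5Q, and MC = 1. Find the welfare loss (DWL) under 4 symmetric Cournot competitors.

Under competition P = MC = 1, so Q = (21 − 1)/2.5 = 8.
In a 4-firm Cournot equilibrium, symmetry and the first-order condition give q = (21 − 1)/(12.5) = 1.6. So Q = 6.4 and P = 5.
DWL is the triangle between Q = 6.4 and Q = 8: ½·(8 − 6.4)·(5 − 1) = 3.2.

DWL = 3.2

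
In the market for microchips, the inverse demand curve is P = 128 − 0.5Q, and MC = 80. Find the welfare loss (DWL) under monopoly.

DWL = 576

Competitive firms price at marginal cost: P = 80, giving Q = 96.
A monopolist chooses Q where MR = MC. MR = 128 − Q; setting this equal to 80 gives Q = 48 and P = 104.
DWL is the triangle between Q = 48 and Q = 96: ½·(96 − 48)·(104 − 80) = 576.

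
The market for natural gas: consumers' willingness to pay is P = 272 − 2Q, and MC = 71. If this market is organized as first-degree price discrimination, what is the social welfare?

TS = 10100.25

With perfect price discrimination, output is the efficient level Q = 100.5 (where demand meets MC), but every buyer pays their willingness to pay: CS = 0 and PS = total surplus.
TS = 10100.25 (equal to competitive TS).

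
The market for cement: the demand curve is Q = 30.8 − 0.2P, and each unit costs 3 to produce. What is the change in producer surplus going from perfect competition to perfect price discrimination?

Inverting demand: P = 154 − 5Q.
Under competition P = MC = 3, so Q = (154 − 3)/5 = 30.2.
PS = (3 − 3)·30.2 = 0.
Under first-degree price discrimination the firm charges each unit its demand price and produces up to where P = MC, i.e. Q = 30.2. Consumer surplus is zero; producer surplus equals total surplus.
PS = ½·(154 − 3)·30.2 = 2280.1.
Change in producer surplus: 2280.1 − 0 = 2280.1.

PS rises by 2280.1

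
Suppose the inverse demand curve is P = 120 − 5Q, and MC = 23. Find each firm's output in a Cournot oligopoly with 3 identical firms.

Cournot with 3 identical firms: the symmetric best-response condition is 120 − 20q = 23. Each firm produces q = 4.85, total output Q = 14.55, price P = 47.25.

q_i = 4.85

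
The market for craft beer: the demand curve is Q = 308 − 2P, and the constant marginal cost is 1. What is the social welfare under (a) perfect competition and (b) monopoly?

Inverting demand: P = 154 − 0.5Q.
Under competition P = MC = 1, so Q = (154 − 1)/0.5 = 306.
CS = ½·(154 − 1)·306 = 23409; PS = (1 − 1)·306 = 0; TS = 23409.
A monopolist chooses Q where MR = MC. MR = 154 − Q; setting this equal to 1 gives Q = 153 and P = 77.5.
CS = ½·(154 − 77.5)·153 = 5852.25; PS = (77.5 − 1)·153 = 11704.5; TS = 17556.75.

Competition: TS = 23409; Monopoly: TS = 17556.75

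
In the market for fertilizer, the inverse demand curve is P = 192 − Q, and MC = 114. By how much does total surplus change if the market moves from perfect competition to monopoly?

Total surplus falls by 760.5

Competitive firms price at marginal cost: P = 114, giving Q = 78.
CS = ½·(192 − 114)·78 = 3042; PS = (114 − 114)·78 = 0; TS = 3042.
Monopoly sets MR = MC: 192 − 2Q = 114 ⇒ Q = 39, P = 192 − 39 = 153.
CS = ½·(192 − 153)·39 = 760.5; PS = (153 − 114)·39 = 1521; TS = 2281.5.
Change in total surplus: 2281.5 − 3042 = −760.5.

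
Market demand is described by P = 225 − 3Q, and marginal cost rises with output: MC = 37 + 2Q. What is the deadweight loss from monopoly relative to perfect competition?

DWL = 497.025

Competitive equilibrium sets price equal to marginal cost: 225 − 3Q = 37 + 2Q, so Q = 37.6 and P = 112.2.
Monopoly sets MR = MC: 225 − 6Q = 37 + 2Q ⇒ Q = 23.5, P = 225 − 3·23.5 = 154.5.
CS = ½·(225 − 112.2)·37.6 = 2120.64; PS = (112.2·37.6 − 37·37.6 − ½·2·37.6²) = 1413.76; TS = 3534.4.
CS = ½·(225 − 154.5)·23.5 = 828.375; PS = (154.5·23.5 − 37·23.5 − ½·2·23.5²) = 2209; TS = 3037.375.
DWL = 3534.4 − 3037.375 = 497.025.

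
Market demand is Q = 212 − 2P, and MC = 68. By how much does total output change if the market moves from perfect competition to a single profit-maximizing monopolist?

Inverting demand: P = 106 − 0.5Q.
Perfect competition: P = MC = 68, so 106 − 0.5Q = 68 and Q = 76.
Monopoly sets MR = MC: 106 − Q = 68 ⇒ Q = 38, P = 106 − 0.5·38 = 87.
Change in total output: 38 − 76 = −38.

Q falls by 38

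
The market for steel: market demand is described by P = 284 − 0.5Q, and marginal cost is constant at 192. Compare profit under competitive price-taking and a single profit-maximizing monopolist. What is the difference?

π rises by 4232

Under competition P = MC = 192, so Q = (284 − 192)/0.5 = 184.
Profit = (192 − 192)·184 = 0.
Monopoly sets MR = MC: 284 − Q = 192 ⇒ Q = 92, P = 284 − 0.5·92 = 238.
Profit = (238 − 192)·92 = 4232.
Change in profit: 4232 − 0 = 4232.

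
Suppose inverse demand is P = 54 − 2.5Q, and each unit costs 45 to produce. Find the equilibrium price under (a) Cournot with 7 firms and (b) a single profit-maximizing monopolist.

Cournot with 7 identical firms: the symmetric best-response condition is 54 − 20q = 45. Each firm produces q = 0.45, total output Q = 3.15, price P = 46.125.
Monopoly sets MR = MC: 54 − 5Q = 45 ⇒ Q = 1.8, P = 54 − 2.5·1.8 = 49.5.

Cournot: P = 46.125; Monopoly: P = 49.5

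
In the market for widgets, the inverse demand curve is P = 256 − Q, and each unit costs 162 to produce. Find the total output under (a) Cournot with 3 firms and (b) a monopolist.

Cournot: Q = 70.5; Monopoly: Q = 47

With 3 symmetric Cournot firms, each firm's FOC gives 256 − 4q = 162, so q = 23.5, Q = 3·23.5 = 70.5, and P = 185.5.
A monopolist chooses Q where MR = MC. MR = 256 − 2Q; setting this equal to 162 gives Q = 47 and P = 209.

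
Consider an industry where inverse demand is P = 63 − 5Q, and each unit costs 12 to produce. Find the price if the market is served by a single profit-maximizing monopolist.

Monopoly sets MR = MC: 63 − 10Q = 12 ⇒ Q = 5.1, P = 63 − 5·5.1 = 37.5.

P = 37.5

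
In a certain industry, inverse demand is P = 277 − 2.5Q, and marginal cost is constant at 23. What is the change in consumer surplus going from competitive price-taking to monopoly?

Competitive firms price at marginal cost: P = 23, giving Q = 101.6.
CS = ½·(277 − 23)·101.6 = 12903.2.
A monopolist chooses Q where MR = MC. MR = 277 − 5Q; setting this equal to 23 gives Q = 50.8 and P = 150.
CS = ½·(277 − 150)·50.8 = 3225.8.
Change in consumer surplus: 3225.8 − 12903.2 = −9677.4.

CS falls by 9677.4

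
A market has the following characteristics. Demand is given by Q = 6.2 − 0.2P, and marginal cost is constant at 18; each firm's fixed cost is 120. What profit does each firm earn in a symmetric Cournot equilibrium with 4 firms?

π_i = −118.648

Inverting demand: P = 31 − 5Q.
In a 4-firm Cournot equilibrium, symmetry and the first-order condition give q = (31 − 18)/(25) = 0.52. So Q = 2.08 and P = 20.6.
Each firm's profit = (20.6 − 18)·0.52 − 120 = −118.648.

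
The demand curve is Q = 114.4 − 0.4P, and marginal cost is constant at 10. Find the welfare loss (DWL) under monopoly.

DWL = 3808.8

Inverting demand: P = 286 − 2.5Q.
Perfect competition: P = MC = 10, so 286 − 2.5Q = 10 and Q = 110.4.
The monopolist equates marginal revenue to marginal cost: 286 − 5Q = 10, so Q = 55.2. From demand, P = 148.
DWL is the triangle between Q = 55.2 and Q = 110.4: ½·(110.4 − 55.2)·(148 − 10) = 3808.8.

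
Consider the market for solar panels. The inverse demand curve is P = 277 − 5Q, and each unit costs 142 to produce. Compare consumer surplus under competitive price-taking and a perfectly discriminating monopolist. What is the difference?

Competitive firms price at marginal cost: P = 142, giving Q = 27.
CS = ½·(277 − 142)·27 = 1822.5.
With perfect price discrimination, output is the efficient level Q = 27 (where demand meets MC), but every buyer pays their willingness to pay: CS = 0 and PS = total surplus.
CS = 0.
Change in consumer surplus: 0 − 1822.5 = −1822.5.

Consumer surplus falls by 1822.5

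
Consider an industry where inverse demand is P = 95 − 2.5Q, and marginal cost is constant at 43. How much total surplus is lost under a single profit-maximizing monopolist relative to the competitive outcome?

Under competition P = MC = 43, so Q = (95 − 43)/2.5 = 20.8.
The monopolist equates marginal revenue to marginal cost: 95 − 5Q = 43, so Q = 10.4. From demand, P = 69.
DWL is the triangle between Q = 10.4 and Q = 20.8: ½·(20.8 − 10.4)·(69 − 43) = 135.2.

DWL = 135.2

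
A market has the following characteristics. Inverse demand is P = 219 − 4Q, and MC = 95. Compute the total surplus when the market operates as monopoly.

TS = 1441.5

The monopolist equates marginal revenue to marginal cost: 219 − 8Q = 95, so Q = 15.5. From demand, P = 157.
CS = ½·(219 − 157)·15.5 = 480.5; PS = (157 − 95)·15.5 = 961; TS = 1441.5.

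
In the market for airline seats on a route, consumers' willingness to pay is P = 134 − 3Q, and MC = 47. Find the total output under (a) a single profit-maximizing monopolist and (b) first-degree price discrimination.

A monopolist chooses Q where MR = MC. MR = 134 − 6Q; setting this equal to 47 gives Q = 14.5 and P = 90.5.
A perfectly discriminating monopolist sells every unit with P(Q) ≥ MC(Q), so output equals the competitive quantity Q = 29. Each buyer pays their reservation price, so CS = 0 and the firm captures all surplus.

Monopoly: Q = 14.5; Perfect PD: Q = 29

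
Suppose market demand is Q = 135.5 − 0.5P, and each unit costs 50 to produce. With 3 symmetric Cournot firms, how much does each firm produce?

q_i = 27.625

Inverting demand: P = 271 − 2Q.
In a 3-firm Cournot equilibrium, symmetry and the first-order condition give q = (271 − 50)/(8) = 27.625. So Q = 82.875 and P = 105.25.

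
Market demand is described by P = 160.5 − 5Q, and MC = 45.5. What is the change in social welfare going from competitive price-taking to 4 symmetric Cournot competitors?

TS falls by 52.9

Perfect competition: P = MC = 45.5, so 160.5 − 5Q = 45.5 and Q = 23.
CS = ½·(160.5 − 45.5)·23 = 1322.5; PS = (45.5 − 45.5)·23 = 0; TS = 1322.5.
With 4 symmetric Cournot firms, each firm's FOC gives 160.5 − 25q = 45.5, so q = 4.6, Q = 4·4.6 = 18.4, and P = 68.5.
CS = ½·(160.5 − 68.5)·18.4 = 846.4; PS = (68.5 − 45.5)·18.4 = 423.2; TS = 1269.6.
Change in social welfare: 1269.6 − 1322.5 = −52.9.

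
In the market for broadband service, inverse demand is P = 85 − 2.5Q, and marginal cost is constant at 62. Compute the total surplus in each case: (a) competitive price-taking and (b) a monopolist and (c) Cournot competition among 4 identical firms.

Under competition P = MC = 62, so Q = (85 − 62)/2.5 = 9.2.
CS = ½·(85 − 62)·9.2 = 105.8; PS = (62 − 62)·9.2 = 0; TS = 105.8.
The monopolist equates marginal revenue to marginal cost: 85 − 5Q = 62, so Q = 4.6. From demand, P = 73.5.
CS = ½·(85 − 73.5)·4.6 = 26.45; PS = (73.5 − 62)·4.6 = 52.9; TS = 79.35.
Cournot with 4 identical firms: the symmetric best-response condition is 85 − 12.5q = 62. Each firm produces q = 1.84, total output Q = 7.36, price P = 66.6.
CS = ½·(85 − 66.6)·7.36 = 67.712; PS = (66.6 − 62)·7.36 = 33.856; TS = 101.568.

Competition: TS = 105.8; Monopoly: TS = 79.35; Cournot: TS = 101.568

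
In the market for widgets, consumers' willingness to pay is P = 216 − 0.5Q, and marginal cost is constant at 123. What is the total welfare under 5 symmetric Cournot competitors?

With 5 symmetric Cournot firms, each firm's FOC gives 216 − 3q = 123, so q = 31, Q = 5·31 = 155, and P = 138.5.
CS = ½·(216 − 138.5)·155 = 6006.25; PS = (138.5 − 123)·155 = 2402.5; TS = 8408.75.

TS = 8408.75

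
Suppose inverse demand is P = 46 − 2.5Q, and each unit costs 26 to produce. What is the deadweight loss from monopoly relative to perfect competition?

DWL = 20

Perfect competition: P = MC = 26, so 46 − 2.5Q = 26 and Q = 8.
A monopolist chooses Q where MR = MC. MR = 46 − 5Q; setting this equal to 26 gives Q = 4 and P = 36.
DWL is the triangle between Q = 4 and Q = 8: ½·(8 − 4)·(36 − 26) = 20.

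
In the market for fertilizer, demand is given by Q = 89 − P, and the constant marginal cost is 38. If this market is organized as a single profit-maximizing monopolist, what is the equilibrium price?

Inverting demand: P = 89 − Q.
The monopolist equates marginal revenue to marginal cost: 89 − 2Q = 38, so Q = 25.5. From demand, P = 63.5.

P = 63.5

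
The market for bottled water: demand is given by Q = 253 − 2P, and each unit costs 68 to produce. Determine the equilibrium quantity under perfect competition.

Q = 117

Inverting demand: P = 126.5 − 0.5Q.
Under competition P = MC = 68, so Q = (126.5 − 68)/0.5 = 117.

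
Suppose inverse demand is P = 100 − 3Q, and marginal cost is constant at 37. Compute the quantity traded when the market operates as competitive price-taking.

Q = 21

Under competition P = MC = 37, so Q = (100 − 37)/3 = 21.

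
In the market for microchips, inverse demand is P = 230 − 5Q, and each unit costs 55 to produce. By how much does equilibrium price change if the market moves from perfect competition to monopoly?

Equilibrium price rises by 87.5

Under competition P = MC = 55, so Q = (230 − 55)/5 = 35.
The monopolist equates marginal revenue to marginal cost: 230 − 10Q = 55, so Q = 17.5. From demand, P = 142.5.
Change in equilibrium price: 142.5 − 55 = 87.5.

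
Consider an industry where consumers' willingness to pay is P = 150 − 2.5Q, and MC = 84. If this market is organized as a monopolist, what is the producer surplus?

PS = 435.6

The monopolist equates marginal revenue to marginal cost: 150 − 5Q = 84, so Q = 13.2. From demand, P = 117.
PS = (117 − 84)·13.2 = 435.6.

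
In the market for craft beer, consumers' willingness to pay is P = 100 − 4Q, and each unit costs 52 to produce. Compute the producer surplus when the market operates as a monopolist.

PS = 144

The monopolist equates marginal revenue to marginal cost: 100 − 8Q = 52, so Q = 6. From demand, P = 76.
PS = (76 − 52)·6 = 144.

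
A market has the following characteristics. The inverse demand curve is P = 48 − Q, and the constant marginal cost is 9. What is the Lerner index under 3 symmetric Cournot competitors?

Lerner index = 0.52

With 3 symmetric Cournot firms, each firm's FOC gives 48 − 4q = 9, so q = 9.75, Q = 3·9.75 = 29.25, and P = 18.75.
Lerner index = (P − MC)/P = (18.75 − 9)/18.75 = 0.52.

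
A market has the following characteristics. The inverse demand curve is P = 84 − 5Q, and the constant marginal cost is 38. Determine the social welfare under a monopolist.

TS = 158.7

The monopolist equates marginal revenue to marginal cost: 84 − 10Q = 38, so Q = 4.6. From demand, P = 61.
CS = ½·(84 − 61)·4.6 = 52.9; PS = (61 − 38)·4.6 = 105.8; TS = 158.7.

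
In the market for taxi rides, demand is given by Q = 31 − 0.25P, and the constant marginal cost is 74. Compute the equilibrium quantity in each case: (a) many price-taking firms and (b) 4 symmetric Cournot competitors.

Competition: Q = 12.5; Cournot: Q = 10

Inverting demand: P = 124 − 4Q.
Under competition P = MC = 74, so Q = (124 − 74)/4 = 12.5.
In a 4-firm Cournot equilibrium, symmetry and the first-order condition give q = (124 − 74)/(20) = 2.5. So Q = 10 and P = 84.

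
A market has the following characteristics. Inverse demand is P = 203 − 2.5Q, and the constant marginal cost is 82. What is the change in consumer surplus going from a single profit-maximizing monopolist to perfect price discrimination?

CS falls by 732.05

A monopolist chooses Q where MR = MC. MR = 203 − 5Q; setting this equal to 82 gives Q = 24.2 and P = 142.5.
CS = ½·(203 − 142.5)·24.2 = 732.05.
A perfectly discriminating monopolist sells every unit with P(Q) ≥ MC(Q), so output equals the competitive quantity Q = 48.4. Each buyer pays their reservation price, so CS = 0 and the firm captures all surplus.
CS = 0.
Change in consumer surplus: 0 − 732.05 = −732.05.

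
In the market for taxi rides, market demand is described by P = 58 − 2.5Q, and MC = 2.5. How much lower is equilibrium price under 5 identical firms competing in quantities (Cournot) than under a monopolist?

Equilibrium price falls by 18.5

Monopoly sets MR = MC: 58 − 5Q = 2.5 ⇒ Q = 11.1, P = 58 − 2.5·11.1 = 30.25.
Cournot with 5 identical firms: the symmetric best-response condition is 58 − 15q = 2.5. Each firm produces q = 3.7, total output Q = 18.5, price P = 11.75.
Change in equilibrium price: 11.75 − 30.25 = −18.5.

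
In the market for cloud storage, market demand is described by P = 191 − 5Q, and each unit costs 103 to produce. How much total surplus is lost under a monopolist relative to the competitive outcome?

Under competition P = MC = 103, so Q = (191 − 103)/5 = 17.6.
The monopolist equates marginal revenue to marginal cost: 191 − 10Q = 103, so Q = 8.8. From demand, P = 147.
DWL is the triangle between Q = 8.8 and Q = 17.6: ½·(17.6 − 8.8)·(147 − 103) = 193.6.

DWL = 193.6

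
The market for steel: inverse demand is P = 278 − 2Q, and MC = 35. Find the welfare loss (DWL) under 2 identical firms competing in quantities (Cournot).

DWL = 1640.25

Competitive firms price at marginal cost: P = 35, giving Q = 121.5.
Cournot with 2 identical firms: the symmetric best-response condition is 278 − 6q = 35. Each firm produces q = 40.5, total output Q = 81, price P = 116.
DWL is the triangle between Q = 81 and Q = 121.5: ½·(121.5 − 81)·(116 − 35) = 1640.25.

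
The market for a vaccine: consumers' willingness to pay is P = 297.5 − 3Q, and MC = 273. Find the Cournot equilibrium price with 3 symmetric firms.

In a 3-firm Cournot equilibrium, symmetry and the first-order condition give q = (297.5 − 273)/(12) = 49/24. So Q = 6.125 and P = 279.125.

P = 279.125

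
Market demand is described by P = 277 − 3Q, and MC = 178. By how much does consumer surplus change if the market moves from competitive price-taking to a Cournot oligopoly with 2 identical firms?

Perfect competition: P = MC = 178, so 277 − 3Q = 178 and Q = 33.
CS = ½·(277 − 178)·33 = 1633.5.
Cournot with 2 identical firms: the symmetric best-response condition is 277 − 9q = 178. Each firm produces q = 11, total output Q = 22, price P = 211.
CS = ½·(277 − 211)·22 = 726.
Change in consumer surplus: 726 − 1633.5 = −907.5.

CS falls by 907.5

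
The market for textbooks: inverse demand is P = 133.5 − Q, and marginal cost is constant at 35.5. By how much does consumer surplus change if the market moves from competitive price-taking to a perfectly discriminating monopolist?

Competitive firms price at marginal cost: P = 35.5, giving Q = 98.
CS = ½·(133.5 − 35.5)·98 = 4802.
Under first-degree price discrimination the firm charges each unit its demand price and produces up to where P = MC, i.e. Q = 98. Consumer surplus is zero; producer surplus equals total surplus.
CS = 0.
Change in consumer surplus: 0 − 4802 = −4802.

Consumer surplus falls by 4802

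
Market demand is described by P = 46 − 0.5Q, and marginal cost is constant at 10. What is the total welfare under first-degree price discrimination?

TS = 1296

Under first-degree price discrimination the firm charges each unit its demand price and produces up to where P = MC, i.e. Q = 72. Consumer surplus is zero; producer surplus equals total surplus.
TS = 1296 (equal to competitive TS).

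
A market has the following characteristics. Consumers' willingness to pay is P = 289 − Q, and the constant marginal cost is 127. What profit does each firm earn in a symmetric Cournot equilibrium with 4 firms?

π_i = 1049.76

With 4 symmetric Cournot firms, each firm's FOC gives 289 − 5q = 127, so q = 32.4, Q = 4·32.4 = 129.6, and P = 159.4.
Each firm's profit = (159.4 − 127)·32.4 = 1049.76.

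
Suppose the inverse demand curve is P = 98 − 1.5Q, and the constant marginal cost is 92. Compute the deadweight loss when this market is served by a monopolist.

DWL = 3

Under competition P = MC = 92, so Q = (98 − 92)/1.5 = 4.
The monopolist equates marginal revenue to marginal cost: 98 − 3Q = 92, so Q = 2. From demand, P = 95.
DWL is the triangle between Q = 2 and Q = 4: ½·(4 − 2)·(95 − 92) = 3.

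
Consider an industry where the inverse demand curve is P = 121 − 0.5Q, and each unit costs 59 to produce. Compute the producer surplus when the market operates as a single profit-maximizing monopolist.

A monopolist chooses Q where MR = MC. MR = 121 − Q; setting this equal to 59 gives Q = 62 and P = 90.
PS = (90 − 59)·62 = 1922.

PS = 1922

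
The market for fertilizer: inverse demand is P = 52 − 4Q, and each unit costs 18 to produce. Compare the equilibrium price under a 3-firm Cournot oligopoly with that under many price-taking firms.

In a 3-firm Cournot equilibrium, symmetry and the first-order condition give q = (52 − 18)/(16) = 2.125. So Q = 6.375 and P = 26.5.
Perfect competition: P = MC = 18, so 52 − 4Q = 18 and Q = 8.5.

Cournot: P = 26.5; Competition: P = 18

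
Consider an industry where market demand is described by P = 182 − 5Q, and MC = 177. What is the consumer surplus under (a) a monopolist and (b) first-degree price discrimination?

Monopoly: CS = 0.625; Perfect PD: CS = 0

Monopoly sets MR = MC: 182 − 10Q = 177 ⇒ Q = 0.5, P = 182 − 5·0.5 = 179.5.
CS = ½·(182 − 179.5)·0.5 = 0.625.
Under first-degree price discrimination the firm charges each unit its demand price and produces up to where P = MC, i.e. Q = 1. Consumer surplus is zero; producer surplus equals total surplus.
CS = 0.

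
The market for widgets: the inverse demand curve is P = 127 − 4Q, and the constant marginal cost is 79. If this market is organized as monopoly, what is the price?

P = 103

The monopolist equates marginal revenue to marginal cost: 127 − 8Q = 79, so Q = 6. From demand, P = 103.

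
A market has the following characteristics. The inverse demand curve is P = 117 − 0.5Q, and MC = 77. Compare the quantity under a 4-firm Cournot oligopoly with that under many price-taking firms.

Cournot: Q = 64; Competition: Q = 80

With 4 symmetric Cournot firms, each firm's FOC gives 117 − 2.5q = 77, so q = 16, Q = 4·16 = 64, and P = 85.
Perfect competition: P = MC = 77, so 117 − 0.5Q = 77 and Q = 80.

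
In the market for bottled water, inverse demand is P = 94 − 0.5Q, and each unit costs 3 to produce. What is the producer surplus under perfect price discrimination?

PS = 8281

With perfect price discrimination, output is the efficient level Q = 182 (where demand meets MC), but every buyer pays their willingness to pay: CS = 0 and PS = total surplus.
PS = ½·(94 − 3)·182 = 8281.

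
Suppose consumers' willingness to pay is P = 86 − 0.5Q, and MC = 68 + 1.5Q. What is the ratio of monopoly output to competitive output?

The monopolist equates marginal revenue to marginal cost: 86 − Q = 68 + 1.5Q, so Q = 7.2. From demand, P = 82.4.
Under competition P = MC: 86 − 0.5Q = 68 + 1.5Q ⇒ Q = 9, P = 81.5.
Ratio Q_m/Q_c = 7.2/9 = 0.8.

Q_m/Q_c = 0.8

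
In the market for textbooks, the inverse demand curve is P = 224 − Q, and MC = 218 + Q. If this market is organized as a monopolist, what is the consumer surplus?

CS = 2

The monopolist equates marginal revenue to marginal cost: 224 − 2Q = 218 + Q, so Q = 2. From demand, P = 222.
CS = ½·(224 − 222)·2 = 2.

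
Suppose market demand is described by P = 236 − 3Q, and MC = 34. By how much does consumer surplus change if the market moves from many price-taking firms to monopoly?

Competitive firms price at marginal cost: P = 34, giving Q = 202/3.
CS = ½·(236 − 34)·202/3 = 20402/3.
The monopolist equates marginal revenue to marginal cost: 236 − 6Q = 34, so Q = 101/3. From demand, P = 135.
CS = ½·(236 − 135)·101/3 = 10201/6.
Change in consumer surplus: 10201/6 − 20402/3 = −5100.5.

Consumer surplus falls by 5100.5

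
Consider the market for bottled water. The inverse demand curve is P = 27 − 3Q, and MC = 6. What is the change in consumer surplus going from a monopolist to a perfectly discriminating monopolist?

Monopoly sets MR = MC: 27 − 6Q = 6 ⇒ Q = 3.5, P = 27 − 3·3.5 = 16.5.
CS = ½·(27 − 16.5)·3.5 = 18.375.
With perfect price discrimination, output is the efficient level Q = 7 (where demand meets MC), but every buyer pays their willingness to pay: CS = 0 and PS = total surplus.
CS = 0.
Change in consumer surplus: 0 − 18.375 = −18.375.

CS falls by 18.375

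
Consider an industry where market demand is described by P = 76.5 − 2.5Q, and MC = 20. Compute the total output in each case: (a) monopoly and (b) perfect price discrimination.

Monopoly: Q = 11.3; Perfect PD: Q = 22.6

The monopolist equates marginal revenue to marginal cost: 76.5 − 5Q = 20, so Q = 11.3. From demand, P = 48.25.
A perfectly discriminating monopolist sells every unit with P(Q) ≥ MC(Q), so output equals the competitive quantity Q = 22.6. Each buyer pays their reservation price, so CS = 0 and the firm captures all surplus.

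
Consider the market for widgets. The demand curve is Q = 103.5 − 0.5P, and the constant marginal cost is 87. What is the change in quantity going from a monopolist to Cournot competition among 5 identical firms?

Inverting demand: P = 207 − 2Q.
A monopolist chooses Q where MR = MC. MR = 207 − 4Q; setting this equal to 87 gives Q = 30 and P = 147.
In a 5-firm Cournot equilibrium, symmetry and the first-order condition give q = (207 − 87)/(12) = 10. So Q = 50 and P = 107.
Change in quantity: 50 − 30 = 20.

Q rises by 20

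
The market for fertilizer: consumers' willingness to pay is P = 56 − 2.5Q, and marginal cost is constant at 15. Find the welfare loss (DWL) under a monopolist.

Competitive firms price at marginal cost: P = 15, giving Q = 16.4.
A monopolist chooses Q where MR = MC. MR = 56 − 5Q; setting this equal to 15 gives Q = 8.2 and P = 35.5.
DWL is the triangle between Q = 8.2 and Q = 16.4: ½·(16.4 − 8.2)·(35.5 − 15) = 84.05.

DWL = 84.05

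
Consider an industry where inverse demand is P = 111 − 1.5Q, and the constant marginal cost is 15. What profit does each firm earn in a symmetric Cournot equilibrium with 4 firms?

Cournot with 4 identical firms: the symmetric best-response condition is 111 − 7.5q = 15. Each firm produces q = 12.8, total output Q = 51.2, price P = 34.2.
Each firm's profit = (34.2 − 15)·12.8 = 245.76.

π_i = 245.76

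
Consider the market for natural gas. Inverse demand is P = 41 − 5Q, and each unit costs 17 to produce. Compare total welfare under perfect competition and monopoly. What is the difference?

Perfect competition: P = MC = 17, so 41 − 5Q = 17 and Q = 4.8.
CS = ½·(41 − 17)·4.8 = 57.6; PS = (17 − 17)·4.8 = 0; TS = 57.6.
A monopolist chooses Q where MR = MC. MR = 41 − 10Q; setting this equal to 17 gives Q = 2.4 and P = 29.
CS = ½·(41 − 29)·2.4 = 14.4; PS = (29 − 17)·2.4 = 28.8; TS = 43.2.
Change in total welfare: 43.2 − 57.6 = −14.4.

TS falls by 14.4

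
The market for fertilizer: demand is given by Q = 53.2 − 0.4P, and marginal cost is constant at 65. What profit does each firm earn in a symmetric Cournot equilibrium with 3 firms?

π_i = 115.6

Inverting demand: P = 133 − 2.5Q.
Cournot with 3 identical firms: the symmetric best-response condition is 133 − 10q = 65. Each firm produces q = 6.8, total output Q = 20.4, price P = 82.
Each firm's profit = (82 − 65)·6.8 = 115.6.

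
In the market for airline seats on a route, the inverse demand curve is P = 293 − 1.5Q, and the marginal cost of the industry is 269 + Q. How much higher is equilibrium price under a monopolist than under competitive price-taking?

Equilibrium price rises by 5.4

Under competition P = MC: 293 − 1.5Q = 269 + Q ⇒ Q = 9.6, P = 278.6.
A monopolist chooses Q where MR = MC. MR = 293 − 3Q; setting this equal to 269 + Q gives Q = 6 and P = 284.
Change in equilibrium price: 284 − 278.6 = 5.4.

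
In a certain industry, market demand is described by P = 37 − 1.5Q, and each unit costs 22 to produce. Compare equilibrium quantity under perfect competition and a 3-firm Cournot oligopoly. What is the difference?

Equilibrium quantity falls by 2.5

Perfect competition: P = MC = 22, so 37 − 1.5Q = 22 and Q = 10.
With 3 symmetric Cournot firms, each firm's FOC gives 37 − 6q = 22, so q = 2.5, Q = 3·2.5 = 7.5, and P = 25.75.
Change in equilibrium quantity: 7.5 − 10 = −2.5.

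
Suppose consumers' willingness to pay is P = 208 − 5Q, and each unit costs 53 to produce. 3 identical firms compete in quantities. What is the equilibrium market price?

With 3 symmetric Cournot firms, each firm's FOC gives 208 − 20q = 53, so q = 7.75, Q = 3·7.75 = 23.25, and P = 91.75.

P = 91.75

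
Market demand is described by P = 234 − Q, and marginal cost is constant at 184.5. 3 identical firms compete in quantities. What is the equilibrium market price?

With 3 symmetric Cournot firms, each firm's FOC gives 234 − 4q = 184.5, so q = 12.375, Q = 3·12.375 = 37.125, and P = 196.875.

P = 196.875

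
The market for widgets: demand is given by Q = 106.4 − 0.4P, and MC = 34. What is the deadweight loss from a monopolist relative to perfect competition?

DWL = 2691.2

Inverting demand: P = 266 − 2.5Q.
Under competition P = MC = 34, so Q = (266 − 34)/2.5 = 92.8.
The monopolist equates marginal revenue to marginal cost: 266 − 5Q = 34, so Q = 46.4. From demand, P = 150.
DWL is the triangle between Q = 46.4 and Q = 92.8: ½·(92.8 − 46.4)·(150 − 34) = 2691.2.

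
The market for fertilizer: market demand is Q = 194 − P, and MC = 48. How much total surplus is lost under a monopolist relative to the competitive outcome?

Inverting demand: P = 194 − Q.
Competitive firms price at marginal cost: P = 48, giving Q = 146.
A monopolist chooses Q where MR = MC. MR = 194 − 2Q; setting this equal to 48 gives Q = 73 and P = 121.
DWL is the triangle between Q = 73 and Q = 146: ½·(146 − 73)·(121 − 48) = 2664.5.

DWL = 2664.5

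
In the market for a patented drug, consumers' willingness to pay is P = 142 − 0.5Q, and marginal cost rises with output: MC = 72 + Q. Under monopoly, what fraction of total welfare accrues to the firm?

PS/TS = 0.8

A monopolist chooses Q where MR = MC. MR = 142 − Q; setting this equal to 72 + Q gives Q = 35 and P = 124.5.
CS = ½·(142 − 124.5)·35 = 306.25.
PS = P·Q − VC(Q) = 124.5·35 − (72·35 + ½·1·35²) = 1225.
Share captured = PS/TS = 1225/1531.25 = 0.8.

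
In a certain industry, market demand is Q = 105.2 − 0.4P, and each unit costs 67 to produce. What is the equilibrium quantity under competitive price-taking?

Q = 78.4

Inverting demand: P = 263 − 2.5Q.
Competitive firms price at marginal cost: P = 67, giving Q = 78.4.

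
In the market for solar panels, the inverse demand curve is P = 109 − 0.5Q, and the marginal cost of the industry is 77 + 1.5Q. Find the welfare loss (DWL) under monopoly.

DWL = 10.24

Under competition P = MC: 109 − 0.5Q = 77 + 1.5Q ⇒ Q = 16, P = 101.
A monopolist chooses Q where MR = MC. MR = 109 − Q; setting this equal to 77 + 1.5Q gives Q = 12.8 and P = 102.6.
CS = ½·(109 − 101)·16 = 64; PS = (101·16 − 77·16 − ½·1.5·16²) = 192; TS = 256.
CS = ½·(109 − 102.6)·12.8 = 40.96; PS = (102.6·12.8 − 77·12.8 − ½·1.5·12.8²) = 204.8; TS = 245.76.
DWL = 256 − 245.76 = 10.24.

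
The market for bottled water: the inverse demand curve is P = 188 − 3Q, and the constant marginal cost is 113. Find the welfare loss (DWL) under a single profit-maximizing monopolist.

DWL = 234.375

Perfect competition: P = MC = 113, so 188 − 3Q = 113 and Q = 25.
The monopolist equates marginal revenue to marginal cost: 188 − 6Q = 113, so Q = 12.5. From demand, P = 150.5.
DWL is the triangle between Q = 12.5 and Q = 25: ½·(25 − 12.5)·(150.5 − 113) = 234.375.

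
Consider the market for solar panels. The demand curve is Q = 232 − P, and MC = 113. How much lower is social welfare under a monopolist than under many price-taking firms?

Social welfare falls by 1770.125

Inverting demand: P = 232 − Q.
Perfect competition: P = MC = 113, so 232 − Q = 113 and Q = 119.
CS = ½·(232 − 113)·119 = 7080.5; PS = (113 − 113)·119 = 0; TS = 7080.5.
Monopoly sets MR = MC: 232 − 2Q = 113 ⇒ Q = 59.5, P = 232 − 59.5 = 172.5.
CS = ½·(232 − 172.5)·59.5 = 1770.125; PS = (172.5 − 113)·59.5 = 3540.25; TS = 5310.375.
Change in social welfare: 5310.375 − 7080.5 = −1770.125.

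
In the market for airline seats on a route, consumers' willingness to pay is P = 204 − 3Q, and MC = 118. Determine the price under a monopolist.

The monopolist equates marginal revenue to marginal cost: 204 − 6Q = 118, so Q = 43/3. From demand, P = 161.

P = 161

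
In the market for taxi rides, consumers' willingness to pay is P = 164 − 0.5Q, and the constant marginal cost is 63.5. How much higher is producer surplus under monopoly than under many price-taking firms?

Competitive firms price at marginal cost: P = 63.5, giving Q = 201.
PS = (63.5 − 63.5)·201 = 0.
A monopolist chooses Q where MR = MC. MR = 164 − Q; setting this equal to 63.5 gives Q = 100.5 and P = 113.75.
PS = (113.75 − 63.5)·100.5 = 5050.125.
Change in producer surplus: 5050.125 − 0 = 5050.125.

PS rises by 5050.125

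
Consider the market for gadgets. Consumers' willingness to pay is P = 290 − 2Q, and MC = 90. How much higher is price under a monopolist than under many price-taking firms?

Under competition P = MC = 90, so Q = (290 − 90)/2 = 100.
Monopoly sets MR = MC: 290 − 4Q = 90 ⇒ Q = 50, P = 290 − 2·50 = 190.
Change in price: 190 − 90 = 100.

Price rises by 100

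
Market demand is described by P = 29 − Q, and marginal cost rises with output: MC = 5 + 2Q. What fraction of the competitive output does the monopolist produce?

Monopoly sets MR = MC: 29 − 2Q = 5 + 2Q ⇒ Q = 6, P = 29 − 6 = 23.
Competitive equilibrium sets price equal to marginal cost: 29 − Q = 5 + 2Q, so Q = 8 and P = 21.
Ratio Q_m/Q_c = 6/8 = 0.75.

Q_m/Q_c = 0.75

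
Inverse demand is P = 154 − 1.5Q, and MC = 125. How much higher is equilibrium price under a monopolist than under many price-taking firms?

Equilibrium price rises by 14.5

Perfect competition: P = MC = 125, so 154 − 1.5Q = 125 and Q = 58/3.
A monopolist chooses Q where MR = MC. MR = 154 − 3Q; setting this equal to 125 gives Q = 29/3 and P = 139.5.
Change in equilibrium price: 139.5 − 125 = 14.5.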